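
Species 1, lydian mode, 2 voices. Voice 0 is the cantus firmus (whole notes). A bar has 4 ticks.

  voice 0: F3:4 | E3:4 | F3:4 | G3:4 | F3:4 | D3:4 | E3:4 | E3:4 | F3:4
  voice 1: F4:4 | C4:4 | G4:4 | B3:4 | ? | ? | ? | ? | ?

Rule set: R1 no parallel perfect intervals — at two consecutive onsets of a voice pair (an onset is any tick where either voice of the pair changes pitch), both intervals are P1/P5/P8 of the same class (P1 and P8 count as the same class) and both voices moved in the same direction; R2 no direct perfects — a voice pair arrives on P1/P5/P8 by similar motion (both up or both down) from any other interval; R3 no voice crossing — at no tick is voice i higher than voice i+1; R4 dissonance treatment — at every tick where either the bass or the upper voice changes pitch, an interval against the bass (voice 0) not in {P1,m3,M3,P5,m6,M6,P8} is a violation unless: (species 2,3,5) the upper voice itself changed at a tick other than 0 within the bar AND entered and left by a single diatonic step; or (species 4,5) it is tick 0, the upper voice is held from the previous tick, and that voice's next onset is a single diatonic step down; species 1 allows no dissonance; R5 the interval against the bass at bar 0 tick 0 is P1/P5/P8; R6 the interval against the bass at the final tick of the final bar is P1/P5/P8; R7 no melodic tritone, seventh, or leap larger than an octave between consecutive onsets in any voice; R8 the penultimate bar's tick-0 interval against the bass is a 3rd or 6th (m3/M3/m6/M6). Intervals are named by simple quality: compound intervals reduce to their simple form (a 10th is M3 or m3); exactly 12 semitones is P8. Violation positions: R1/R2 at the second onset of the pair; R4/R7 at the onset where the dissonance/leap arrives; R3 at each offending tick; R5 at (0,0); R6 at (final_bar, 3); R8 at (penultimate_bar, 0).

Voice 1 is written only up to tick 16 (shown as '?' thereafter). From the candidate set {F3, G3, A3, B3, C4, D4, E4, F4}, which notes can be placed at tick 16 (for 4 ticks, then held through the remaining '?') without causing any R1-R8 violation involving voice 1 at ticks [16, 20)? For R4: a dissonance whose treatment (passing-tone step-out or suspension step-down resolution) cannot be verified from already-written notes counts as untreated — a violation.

{A3, C4, D4}

F3: violates R2,R7
G3: violates R4
A3: legal
B3: violates R4
C4: legal
D4: legal
E4: violates R4
F4: violates R7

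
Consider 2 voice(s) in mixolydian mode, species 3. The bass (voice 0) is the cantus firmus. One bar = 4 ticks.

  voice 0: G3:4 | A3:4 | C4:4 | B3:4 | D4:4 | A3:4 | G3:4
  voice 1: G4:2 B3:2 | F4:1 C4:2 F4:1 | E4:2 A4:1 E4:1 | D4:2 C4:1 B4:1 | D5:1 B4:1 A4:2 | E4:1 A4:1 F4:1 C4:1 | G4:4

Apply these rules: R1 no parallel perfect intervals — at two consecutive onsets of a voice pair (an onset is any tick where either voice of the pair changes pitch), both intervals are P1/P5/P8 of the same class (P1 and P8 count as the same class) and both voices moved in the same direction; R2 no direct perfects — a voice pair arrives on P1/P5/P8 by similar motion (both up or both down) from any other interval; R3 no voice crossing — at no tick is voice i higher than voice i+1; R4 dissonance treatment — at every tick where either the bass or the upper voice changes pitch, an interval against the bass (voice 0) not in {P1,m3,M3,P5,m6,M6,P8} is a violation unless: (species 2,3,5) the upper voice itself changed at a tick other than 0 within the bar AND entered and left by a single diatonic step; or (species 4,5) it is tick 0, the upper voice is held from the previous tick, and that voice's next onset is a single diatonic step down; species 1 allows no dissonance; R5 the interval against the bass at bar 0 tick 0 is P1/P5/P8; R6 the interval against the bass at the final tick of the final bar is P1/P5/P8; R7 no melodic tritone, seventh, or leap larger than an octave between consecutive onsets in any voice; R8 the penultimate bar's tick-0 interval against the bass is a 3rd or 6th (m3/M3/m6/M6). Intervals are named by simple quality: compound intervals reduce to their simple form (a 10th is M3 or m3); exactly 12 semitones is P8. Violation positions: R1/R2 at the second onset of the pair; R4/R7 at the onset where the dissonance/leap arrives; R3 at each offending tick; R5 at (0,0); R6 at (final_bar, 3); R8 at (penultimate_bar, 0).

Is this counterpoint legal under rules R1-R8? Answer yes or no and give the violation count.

bar 0: v0=G3 v1=G4 (P8)
bar 1: v0=A3 v1=F4 (m6)
bar 2: v0=C4 v1=E4 (M3)
bar 3: v0=B3 v1=D4 (m3)
bar 4: v0=D4 v1=D5 (P8)
bar 5: v0=A3 v1=E4 (P5)
bar 6: v0=G3 v1=G4 (P8)
  R7 @ bar1.0: B3->F4 leap 6st
  R4 @ bar3.2: B3/C4 m2 untreated
  R7 @ bar3.3: C4->B4 leap 11st
  R1 @ bar4.0: B3/B4 P8 -> D4/D5 P8 similar
  R1 @ bar5.0: D4/A4 P5 -> A3/E4 P5 similar
  R8 @ bar5.0: penult P5 not 3rd/6th

No (6 violations)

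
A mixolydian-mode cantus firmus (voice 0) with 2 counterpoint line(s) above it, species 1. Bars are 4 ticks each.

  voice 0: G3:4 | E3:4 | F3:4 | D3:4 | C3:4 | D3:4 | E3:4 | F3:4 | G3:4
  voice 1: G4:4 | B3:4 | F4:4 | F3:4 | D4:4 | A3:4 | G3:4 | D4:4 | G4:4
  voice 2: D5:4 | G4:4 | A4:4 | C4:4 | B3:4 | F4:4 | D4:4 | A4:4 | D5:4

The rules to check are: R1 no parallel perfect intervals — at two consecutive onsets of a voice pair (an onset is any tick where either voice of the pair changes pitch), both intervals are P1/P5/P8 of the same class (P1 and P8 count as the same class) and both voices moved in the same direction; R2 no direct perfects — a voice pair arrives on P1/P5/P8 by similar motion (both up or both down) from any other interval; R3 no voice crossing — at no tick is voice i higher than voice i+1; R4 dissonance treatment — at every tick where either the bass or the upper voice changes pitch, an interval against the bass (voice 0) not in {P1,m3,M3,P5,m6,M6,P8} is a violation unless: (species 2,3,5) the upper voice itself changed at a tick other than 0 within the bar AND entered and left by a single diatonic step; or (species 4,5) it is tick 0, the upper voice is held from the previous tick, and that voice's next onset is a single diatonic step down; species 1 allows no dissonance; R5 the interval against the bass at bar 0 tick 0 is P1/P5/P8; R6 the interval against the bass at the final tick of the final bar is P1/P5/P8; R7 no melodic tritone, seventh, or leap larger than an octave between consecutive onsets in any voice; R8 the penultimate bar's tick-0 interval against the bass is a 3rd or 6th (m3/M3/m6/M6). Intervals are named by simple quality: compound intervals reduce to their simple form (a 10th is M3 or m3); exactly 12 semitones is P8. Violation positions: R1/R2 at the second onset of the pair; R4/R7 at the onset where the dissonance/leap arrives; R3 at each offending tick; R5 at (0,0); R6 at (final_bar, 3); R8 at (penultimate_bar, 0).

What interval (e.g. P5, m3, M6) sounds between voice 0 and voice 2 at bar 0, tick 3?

P5

voice 0=G3 voice 2=D5 -> P5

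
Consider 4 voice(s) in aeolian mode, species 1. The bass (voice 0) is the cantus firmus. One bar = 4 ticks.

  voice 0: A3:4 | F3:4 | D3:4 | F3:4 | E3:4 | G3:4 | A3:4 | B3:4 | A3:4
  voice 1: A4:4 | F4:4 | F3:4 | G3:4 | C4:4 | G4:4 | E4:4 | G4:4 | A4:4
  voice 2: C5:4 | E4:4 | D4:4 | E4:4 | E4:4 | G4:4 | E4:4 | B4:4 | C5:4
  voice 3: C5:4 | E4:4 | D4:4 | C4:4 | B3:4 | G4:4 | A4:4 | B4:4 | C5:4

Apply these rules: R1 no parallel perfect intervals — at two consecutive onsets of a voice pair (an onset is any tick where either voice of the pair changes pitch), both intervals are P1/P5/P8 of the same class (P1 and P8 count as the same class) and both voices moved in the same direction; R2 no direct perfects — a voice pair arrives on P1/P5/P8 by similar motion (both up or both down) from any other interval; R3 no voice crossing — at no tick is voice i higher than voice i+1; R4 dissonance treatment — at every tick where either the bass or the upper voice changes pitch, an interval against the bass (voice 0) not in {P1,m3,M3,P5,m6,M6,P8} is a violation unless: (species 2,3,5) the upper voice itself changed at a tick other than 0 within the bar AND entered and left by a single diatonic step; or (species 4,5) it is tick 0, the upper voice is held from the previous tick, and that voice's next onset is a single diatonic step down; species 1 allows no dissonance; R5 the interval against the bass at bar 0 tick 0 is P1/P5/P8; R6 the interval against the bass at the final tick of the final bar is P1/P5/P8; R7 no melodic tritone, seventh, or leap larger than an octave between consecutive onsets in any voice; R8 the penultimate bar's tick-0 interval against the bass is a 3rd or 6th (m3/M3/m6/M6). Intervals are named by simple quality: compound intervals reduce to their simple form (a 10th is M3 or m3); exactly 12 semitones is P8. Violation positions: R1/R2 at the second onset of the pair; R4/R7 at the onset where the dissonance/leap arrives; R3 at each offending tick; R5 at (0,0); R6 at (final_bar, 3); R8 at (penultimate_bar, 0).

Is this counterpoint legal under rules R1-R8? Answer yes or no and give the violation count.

No (40 violations)

bar 0: v0=A3 v1=A4 v2=C5 v3=C5 (m3)
bar 1: v0=F3 v1=F4 v2=E4 v3=E4 (M7)
bar 2: v0=D3 v1=F3 v2=D4 v3=D4 (P8)
bar 3: v0=F3 v1=G3 v2=E4 v3=C4 (P5)
bar 4: v0=E3 v1=C4 v2=E4 v3=B3 (P5)
bar 5: v0=G3 v1=G4 v2=G4 v3=G4 (P8)
bar 6: v0=A3 v1=E4 v2=E4 v3=A4 (P8)
bar 7: v0=B3 v1=G4 v2=B4 v3=B4 (P8)
bar 8: v0=A3 v1=A4 v2=C5 v3=C5 (m3)
  R5 @ bar0.0: opens on m3
  R5 @ bar0.0: opens on m3
  R1 @ bar1.0: A3/A4 P8 -> F3/F4 P8 similar
  R1 @ bar1.0: C5/C5 P1 -> E4/E4 P1 similar
  R3 @ bar1.0: F4 above E4
  R4 @ bar1.0: F3/E4 M7 untreated
  R4 @ bar1.0: F3/E4 M7 untreated
  R3 @ bar1.1: F4 above E4
  R3 @ bar1.2: F4 above E4
  R3 @ bar1.3: F4 above E4
  R1 @ bar2.0: E4/E4 P1 -> D4/D4 P1 similar
  R2 @ bar2.0: F3/E4 M7 -> D3/D4 P8 similar
  R2 @ bar2.0: F3/E4 M7 -> D3/D4 P8 similar
  R3 @ bar3.0: E4 above C4
  R4 @ bar3.0: F3/G3 M2 untreated
  R4 @ bar3.0: F3/E4 M7 untreated
  R3 @ bar3.1: E4 above C4
  R3 @ bar3.2: E4 above C4
  R3 @ bar3.3: E4 above C4
  R1 @ bar4.0: F3/C4 P5 -> E3/B3 P5 similar
  R3 @ bar4.0: E4 above B3
  R3 @ bar4.1: E4 above B3
  R3 @ bar4.2: E4 above B3
  R3 @ bar4.3: E4 above B3
  R1 @ bar5.0: E3/E4 P8 -> G3/G4 P8 similar
  R2 @ bar5.0: E3/C4 m6 -> G3/G4 P8 similar
  R2 @ bar5.0: E3/B3 P5 -> G3/G4 P8 similar
  R2 @ bar5.0: C4/E4 M3 -> G4/G4 P1 similar
  R2 @ bar5.0: C4/B3 m2 -> G4/G4 P1 similar
  R2 @ bar5.0: E4/B3 P4 -> G4/G4 P1 similar
  R1 @ bar6.0: G3/G4 P8 -> A3/A4 P8 similar
  R1 @ bar6.0: G4/G4 P1 -> E4/E4 P1 similar
  R1 @ bar7.0: A3/A4 P8 -> B3/B4 P8 similar
  R2 @ bar7.0: A3/E4 P5 -> B3/B4 P8 similar
  R2 @ bar7.0: E4/A4 P4 -> B4/B4 P1 similar
  R8 @ bar7.0: penult P8 not 3rd/6th
  R8 @ bar7.0: penult P8 not 3rd/6th
  R1 @ bar8.0: B4/B4 P1 -> C5/C5 P1 similar
  R6 @ bar8.3: closes on m3
  R6 @ bar8.3: closes on m3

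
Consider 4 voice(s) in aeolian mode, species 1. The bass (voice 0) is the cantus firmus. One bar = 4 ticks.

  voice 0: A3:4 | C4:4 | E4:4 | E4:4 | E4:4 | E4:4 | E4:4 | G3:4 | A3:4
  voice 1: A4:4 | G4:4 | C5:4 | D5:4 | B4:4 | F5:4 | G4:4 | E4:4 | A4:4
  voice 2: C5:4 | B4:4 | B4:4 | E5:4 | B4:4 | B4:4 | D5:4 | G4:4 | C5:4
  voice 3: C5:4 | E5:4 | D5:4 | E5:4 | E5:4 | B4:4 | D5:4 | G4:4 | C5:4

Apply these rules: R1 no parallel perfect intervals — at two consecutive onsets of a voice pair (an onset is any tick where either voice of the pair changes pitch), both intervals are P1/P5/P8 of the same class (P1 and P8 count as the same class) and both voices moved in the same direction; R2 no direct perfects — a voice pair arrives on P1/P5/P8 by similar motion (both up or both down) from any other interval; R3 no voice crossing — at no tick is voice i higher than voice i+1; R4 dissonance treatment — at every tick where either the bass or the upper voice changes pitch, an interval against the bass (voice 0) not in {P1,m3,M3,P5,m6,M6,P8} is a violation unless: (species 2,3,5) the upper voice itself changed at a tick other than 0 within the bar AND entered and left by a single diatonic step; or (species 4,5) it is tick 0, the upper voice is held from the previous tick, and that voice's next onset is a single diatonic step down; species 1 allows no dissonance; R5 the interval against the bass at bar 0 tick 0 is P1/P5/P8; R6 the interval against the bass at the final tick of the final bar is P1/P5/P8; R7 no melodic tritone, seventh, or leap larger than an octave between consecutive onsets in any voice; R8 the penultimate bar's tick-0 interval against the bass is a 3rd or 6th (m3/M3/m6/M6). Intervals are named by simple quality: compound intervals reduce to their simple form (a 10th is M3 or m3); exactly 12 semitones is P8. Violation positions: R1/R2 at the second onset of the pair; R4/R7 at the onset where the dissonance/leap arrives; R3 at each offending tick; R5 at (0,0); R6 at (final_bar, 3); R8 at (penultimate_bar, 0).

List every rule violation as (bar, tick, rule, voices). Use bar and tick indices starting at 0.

(0, 0, R5, (0, 2))
(0, 0, R5, (0, 3))
(1, 0, R4, (0, 2))
(2, 0, R3, (1, 2))
(2, 0, R4, (0, 3))
(2, 1, R3, (1, 2))
(2, 2, R3, (1, 2))
(2, 3, R3, (1, 2))
(3, 0, R2, (2, 3))
(3, 0, R4, (0, 1))
(4, 0, R2, (1, 2))
(5, 0, R3, (1, 2))
(5, 0, R4, (0, 1))
(5, 0, R7, (1,))
(5, 1, R3, (1, 2))
(5, 2, R3, (1, 2))
(5, 3, R3, (1, 2))
(6, 0, R1, (2, 3))
(6, 0, R4, (0, 2))
(6, 0, R4, (0, 3))
(6, 0, R7, (1,))
(7, 0, R1, (2, 3))
(7, 0, R2, (0, 2))
(7, 0, R2, (0, 3))
(7, 0, R8, (0, 2))
(7, 0, R8, (0, 3))
(8, 0, R1, (2, 3))
(8, 0, R2, (0, 1))
(8, 3, R6, (0, 2))
(8, 3, R6, (0, 3))

bar 0: v0=A3 v1=A4 v2=C5 v3=C5 downbeat m3
bar 1: v0=C4 v1=G4 v2=B4 v3=E5 downbeat M3
bar 2: v0=E4 v1=C5 v2=B4 v3=D5 downbeat m7
bar 3: v0=E4 v1=D5 v2=E5 v3=E5 downbeat P8
bar 4: v0=E4 v1=B4 v2=B4 v3=E5 downbeat P8
bar 5: v0=E4 v1=F5 v2=B4 v3=B4 downbeat P5
bar 6: v0=E4 v1=G4 v2=D5 v3=D5 downbeat m7
bar 7: v0=G3 v1=E4 v2=G4 v3=G4 downbeat P8
bar 8: v0=A3 v1=A4 v2=C5 v3=C5 downbeat m3
  -> R5 @ bar 0 tick 0 v(0, 2): opens on m3
  -> R5 @ bar 0 tick 0 v(0, 3): opens on m3
  -> R4 @ bar 1 tick 0 v(0, 2): C4/B4 M7 untreated
  -> R3 @ bar 2 tick 0 v(1, 2): C5 above B4
  -> R4 @ bar 2 tick 0 v(0, 3): E4/D5 m7 untreated
  -> R3 @ bar 2 tick 1 v(1, 2): C5 above B4
  -> R3 @ bar 2 tick 2 v(1, 2): C5 above B4
  -> R3 @ bar 2 tick 3 v(1, 2): C5 above B4
  -> R2 @ bar 3 tick 0 v(2, 3): B4/D5 m3 -> E5/E5 P1 similar
  -> R4 @ bar 3 tick 0 v(0, 1): E4/D5 m7 untreated
  -> R2 @ bar 4 tick 0 v(1, 2): D5/E5 M2 -> B4/B4 P1 similar
  -> R3 @ bar 5 tick 0 v(1, 2): F5 above B4
  -> R4 @ bar 5 tick 0 v(0, 1): E4/F5 m2 untreated
  -> R7 @ bar 5 tick 0 v(1,): B4->F5 leap 6st
  -> R3 @ bar 5 tick 1 v(1, 2): F5 above B4
  -> R3 @ bar 5 tick 2 v(1, 2): F5 above B4
  -> R3 @ bar 5 tick 3 v(1, 2): F5 above B4
  -> R1 @ bar 6 tick 0 v(2, 3): B4/B4 P1 -> D5/D5 P1 similar
  -> R4 @ bar 6 tick 0 v(0, 2): E4/D5 m7 untreated
  -> R4 @ bar 6 tick 0 v(0, 3): E4/D5 m7 untreated
  -> R7 @ bar 6 tick 0 v(1,): F5->G4 leap 10st
  -> R1 @ bar 7 tick 0 v(2, 3): D5/D5 P1 -> G4/G4 P1 similar
  -> R2 @ bar 7 tick 0 v(0, 2): E4/D5 m7 -> G3/G4 P8 similar
  -> R2 @ bar 7 tick 0 v(0, 3): E4/D5 m7 -> G3/G4 P8 similar
  -> R8 @ bar 7 tick 0 v(0, 2): penult P8 not 3rd/6th
  -> R8 @ bar 7 tick 0 v(0, 3): penult P8 not 3rd/6th
  -> R1 @ bar 8 tick 0 v(2, 3): G4/G4 P1 -> C5/C5 P1 similar
  -> R2 @ bar 8 tick 0 v(0, 1): G3/E4 M6 -> A3/A4 P8 similar
  -> R6 @ bar 8 tick 3 v(0, 2): closes on m3
  -> R6 @ bar 8 tick 3 v(0, 3): closes on m3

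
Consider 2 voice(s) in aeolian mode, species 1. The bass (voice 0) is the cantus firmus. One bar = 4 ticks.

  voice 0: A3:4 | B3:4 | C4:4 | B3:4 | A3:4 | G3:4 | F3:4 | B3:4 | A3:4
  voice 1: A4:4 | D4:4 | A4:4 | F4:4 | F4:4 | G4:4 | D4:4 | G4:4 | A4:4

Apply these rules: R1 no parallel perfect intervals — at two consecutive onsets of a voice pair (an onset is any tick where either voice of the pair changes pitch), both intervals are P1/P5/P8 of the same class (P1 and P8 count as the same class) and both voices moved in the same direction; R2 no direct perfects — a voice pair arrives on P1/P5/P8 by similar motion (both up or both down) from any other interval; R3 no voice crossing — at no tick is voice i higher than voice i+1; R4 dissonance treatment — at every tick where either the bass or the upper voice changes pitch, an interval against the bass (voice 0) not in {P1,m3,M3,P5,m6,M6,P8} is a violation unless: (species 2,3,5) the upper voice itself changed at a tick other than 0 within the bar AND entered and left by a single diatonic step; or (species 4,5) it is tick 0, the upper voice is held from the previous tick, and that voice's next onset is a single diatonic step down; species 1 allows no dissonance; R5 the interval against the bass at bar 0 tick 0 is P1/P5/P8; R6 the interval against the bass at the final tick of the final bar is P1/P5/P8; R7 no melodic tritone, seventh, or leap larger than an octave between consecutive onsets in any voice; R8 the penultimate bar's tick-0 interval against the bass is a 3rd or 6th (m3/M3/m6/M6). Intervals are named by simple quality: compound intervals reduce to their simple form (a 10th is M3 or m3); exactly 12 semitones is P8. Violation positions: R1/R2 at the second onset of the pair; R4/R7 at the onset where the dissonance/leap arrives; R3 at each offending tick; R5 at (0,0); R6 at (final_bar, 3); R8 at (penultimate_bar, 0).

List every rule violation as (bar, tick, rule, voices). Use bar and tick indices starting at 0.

bar 0: v0=A3 v1=A4 downbeat P8
bar 1: v0=B3 v1=D4 downbeat m3
bar 2: v0=C4 v1=A4 downbeat M6
bar 3: v0=B3 v1=F4 downbeat TT
bar 4: v0=A3 v1=F4 downbeat m6
bar 5: v0=G3 v1=G4 downbeat P8
bar 6: v0=F3 v1=D4 downbeat M6
bar 7: v0=B3 v1=G4 downbeat m6
bar 8: v0=A3 v1=A4 downbeat P8
  -> R4 @ bar 3 tick 0 v(0, 1): B3/F4 TT untreated
  -> R7 @ bar 7 tick 0 v(0,): F3->B3 leap 6st

(3, 0, R4, (0, 1))
(7, 0, R7, (0,))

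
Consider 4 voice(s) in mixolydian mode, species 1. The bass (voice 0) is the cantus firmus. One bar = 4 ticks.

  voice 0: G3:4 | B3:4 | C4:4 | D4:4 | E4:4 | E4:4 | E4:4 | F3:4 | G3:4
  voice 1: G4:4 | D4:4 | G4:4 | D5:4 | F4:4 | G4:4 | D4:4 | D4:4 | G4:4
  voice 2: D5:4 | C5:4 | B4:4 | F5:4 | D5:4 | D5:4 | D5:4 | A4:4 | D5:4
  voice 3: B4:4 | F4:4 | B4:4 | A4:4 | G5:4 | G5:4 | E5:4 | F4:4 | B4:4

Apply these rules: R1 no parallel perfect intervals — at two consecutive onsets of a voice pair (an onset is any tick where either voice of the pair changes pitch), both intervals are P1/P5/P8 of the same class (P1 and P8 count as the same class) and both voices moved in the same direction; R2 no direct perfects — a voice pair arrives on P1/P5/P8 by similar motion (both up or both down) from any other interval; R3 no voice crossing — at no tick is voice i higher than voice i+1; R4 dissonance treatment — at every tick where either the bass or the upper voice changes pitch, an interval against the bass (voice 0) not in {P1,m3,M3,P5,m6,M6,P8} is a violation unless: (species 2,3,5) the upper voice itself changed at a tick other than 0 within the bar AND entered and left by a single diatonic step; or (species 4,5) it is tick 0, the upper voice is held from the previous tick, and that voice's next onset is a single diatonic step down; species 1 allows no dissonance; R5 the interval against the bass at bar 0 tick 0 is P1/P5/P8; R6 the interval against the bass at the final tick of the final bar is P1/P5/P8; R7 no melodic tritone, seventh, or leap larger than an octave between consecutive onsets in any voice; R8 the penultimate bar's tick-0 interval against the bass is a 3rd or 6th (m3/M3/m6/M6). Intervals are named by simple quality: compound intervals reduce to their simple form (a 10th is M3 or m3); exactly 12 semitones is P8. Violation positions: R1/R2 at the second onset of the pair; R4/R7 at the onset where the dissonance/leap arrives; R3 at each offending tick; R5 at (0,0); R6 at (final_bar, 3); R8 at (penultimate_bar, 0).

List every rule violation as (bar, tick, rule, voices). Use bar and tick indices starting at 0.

bar 0: v0=G3 v1=G4 v2=D5 v3=B4 downbeat M3
bar 1: v0=B3 v1=D4 v2=C5 v3=F4 downbeat TT
bar 2: v0=C4 v1=G4 v2=B4 v3=B4 downbeat M7
bar 3: v0=D4 v1=D5 v2=F5 v3=A4 downbeat P5
bar 4: v0=E4 v1=F4 v2=D5 v3=G5 downbeat m3
bar 5: v0=E4 v1=G4 v2=D5 v3=G5 downbeat m3
bar 6: v0=E4 v1=D4 v2=D5 v3=E5 downbeat P8
bar 7: v0=F3 v1=D4 v2=A4 v3=F4 downbeat P8
bar 8: v0=G3 v1=G4 v2=D5 v3=B4 downbeat M3
  -> R3 @ bar 0 tick 0 v(2, 3): D5 above B4
  -> R5 @ bar 0 tick 0 v(0, 3): opens on M3
  -> R3 @ bar 0 tick 1 v(2, 3): D5 above B4
  -> R3 @ bar 0 tick 2 v(2, 3): D5 above B4
  -> R3 @ bar 0 tick 3 v(2, 3): D5 above B4
  -> R2 @ bar 1 tick 0 v(2, 3): D5/B4 m3 -> C5/F4 P5 similar
  -> R3 @ bar 1 tick 0 v(2, 3): C5 above F4
  -> R4 @ bar 1 tick 0 v(0, 2): B3/C5 m2 untreated
  -> R4 @ bar 1 tick 0 v(0, 3): B3/F4 TT untreated
  -> R7 @ bar 1 tick 0 v(3,): B4->F4 leap 6st
  -> R3 @ bar 1 tick 1 v(2, 3): C5 above F4
  -> R3 @ bar 1 tick 2 v(2, 3): C5 above F4
  -> R3 @ bar 1 tick 3 v(2, 3): C5 above F4
  -> R2 @ bar 2 tick 0 v(0, 1): B3/D4 m3 -> C4/G4 P5 similar
  -> R4 @ bar 2 tick 0 v(0, 2): C4/B4 M7 untreated
  -> R4 @ bar 2 tick 0 v(0, 3): C4/B4 M7 untreated
  -> R7 @ bar 2 tick 0 v(3,): F4->B4 leap 6st
  -> R2 @ bar 3 tick 0 v(0, 1): C4/G4 P5 -> D4/D5 P8 similar
  -> R3 @ bar 3 tick 0 v(2, 3): F5 above A4
  -> R7 @ bar 3 tick 0 v(2,): B4->F5 leap 6st
  -> R3 @ bar 3 tick 1 v(2, 3): F5 above A4
  -> R3 @ bar 3 tick 2 v(2, 3): F5 above A4
  -> R3 @ bar 3 tick 3 v(2, 3): F5 above A4
  -> R4 @ bar 4 tick 0 v(0, 1): E4/F4 m2 untreated
  -> R4 @ bar 4 tick 0 v(0, 2): E4/D5 m7 untreated
  -> R7 @ bar 4 tick 0 v(3,): A4->G5 leap 10st
  -> R3 @ bar 6 tick 0 v(0, 1): E4 above D4
  -> R4 @ bar 6 tick 0 v(0, 1): E4/D4 M2 untreated
  -> R3 @ bar 6 tick 1 v(0, 1): E4 above D4
  -> R3 @ bar 6 tick 2 v(0, 1): E4 above D4
  -> R3 @ bar 6 tick 3 v(0, 1): E4 above D4
  -> R1 @ bar 7 tick 0 v(0, 3): E4/E5 P8 -> F3/F4 P8 similar
  -> R3 @ bar 7 tick 0 v(2, 3): A4 above F4
  -> R7 @ bar 7 tick 0 v(0,): E4->F3 leap 11st
  -> R7 @ bar 7 tick 0 v(3,): E5->F4 leap 11st
  -> R8 @ bar 7 tick 0 v(0, 3): penult P8 not 3rd/6th
  -> R3 @ bar 7 tick 1 v(2, 3): A4 above F4
  -> R3 @ bar 7 tick 2 v(2, 3): A4 above F4
  -> R3 @ bar 7 tick 3 v(2, 3): A4 above F4
  -> R1 @ bar 8 tick 0 v(1, 2): D4/A4 P5 -> G4/D5 P5 similar
  -> R2 @ bar 8 tick 0 v(0, 1): F3/D4 M6 -> G3/G4 P8 similar
  -> R2 @ bar 8 tick 0 v(0, 2): F3/A4 M3 -> G3/D5 P5 similar
  -> R3 @ bar 8 tick 0 v(2, 3): D5 above B4
  -> R7 @ bar 8 tick 0 v(3,): F4->B4 leap 6st
  -> R3 @ bar 8 tick 1 v(2, 3): D5 above B4
  -> R3 @ bar 8 tick 2 v(2, 3): D5 above B4
  -> R3 @ bar 8 tick 3 v(2, 3): D5 above B4
  -> R6 @ bar 8 tick 3 v(0, 3): closes on M3

(0, 0, R3, (2, 3))
(0, 0, R5, (0, 3))
(0, 1, R3, (2, 3))
(0, 2, R3, (2, 3))
(0, 3, R3, (2, 3))
(1, 0, R2, (2, 3))
(1, 0, R3, (2, 3))
(1, 0, R4, (0, 2))
(1, 0, R4, (0, 3))
(1, 0, R7, (3,))
(1, 1, R3, (2, 3))
(1, 2, R3, (2, 3))
(1, 3, R3, (2, 3))
(2, 0, R2, (0, 1))
(2, 0, R4, (0, 2))
(2, 0, R4, (0, 3))
(2, 0, R7, (3,))
(3, 0, R2, (0, 1))
(3, 0, R3, (2, 3))
(3, 0, R7, (2,))
(3, 1, R3, (2, 3))
(3, 2, R3, (2, 3))
(3, 3, R3, (2, 3))
(4, 0, R4, (0, 1))
(4, 0, R4, (0, 2))
(4, 0, R7, (3,))
(6, 0, R3, (0, 1))
(6, 0, R4, (0, 1))
(6, 1, R3, (0, 1))
(6, 2, R3, (0, 1))
(6, 3, R3, (0, 1))
(7, 0, R1, (0, 3))
(7, 0, R3, (2, 3))
(7, 0, R7, (0,))
(7, 0, R7, (3,))
(7, 0, R8, (0, 3))
(7, 1, R3, (2, 3))
(7, 2, R3, (2, 3))
(7, 3, R3, (2, 3))
(8, 0, R1, (1, 2))
(8, 0, R2, (0, 1))
(8, 0, R2, (0, 2))
(8, 0, R3, (2, 3))
(8, 0, R7, (3,))
(8, 1, R3, (2, 3))
(8, 2, R3, (2, 3))
(8, 3, R3, (2, 3))
(8, 3, R6, (0, 3))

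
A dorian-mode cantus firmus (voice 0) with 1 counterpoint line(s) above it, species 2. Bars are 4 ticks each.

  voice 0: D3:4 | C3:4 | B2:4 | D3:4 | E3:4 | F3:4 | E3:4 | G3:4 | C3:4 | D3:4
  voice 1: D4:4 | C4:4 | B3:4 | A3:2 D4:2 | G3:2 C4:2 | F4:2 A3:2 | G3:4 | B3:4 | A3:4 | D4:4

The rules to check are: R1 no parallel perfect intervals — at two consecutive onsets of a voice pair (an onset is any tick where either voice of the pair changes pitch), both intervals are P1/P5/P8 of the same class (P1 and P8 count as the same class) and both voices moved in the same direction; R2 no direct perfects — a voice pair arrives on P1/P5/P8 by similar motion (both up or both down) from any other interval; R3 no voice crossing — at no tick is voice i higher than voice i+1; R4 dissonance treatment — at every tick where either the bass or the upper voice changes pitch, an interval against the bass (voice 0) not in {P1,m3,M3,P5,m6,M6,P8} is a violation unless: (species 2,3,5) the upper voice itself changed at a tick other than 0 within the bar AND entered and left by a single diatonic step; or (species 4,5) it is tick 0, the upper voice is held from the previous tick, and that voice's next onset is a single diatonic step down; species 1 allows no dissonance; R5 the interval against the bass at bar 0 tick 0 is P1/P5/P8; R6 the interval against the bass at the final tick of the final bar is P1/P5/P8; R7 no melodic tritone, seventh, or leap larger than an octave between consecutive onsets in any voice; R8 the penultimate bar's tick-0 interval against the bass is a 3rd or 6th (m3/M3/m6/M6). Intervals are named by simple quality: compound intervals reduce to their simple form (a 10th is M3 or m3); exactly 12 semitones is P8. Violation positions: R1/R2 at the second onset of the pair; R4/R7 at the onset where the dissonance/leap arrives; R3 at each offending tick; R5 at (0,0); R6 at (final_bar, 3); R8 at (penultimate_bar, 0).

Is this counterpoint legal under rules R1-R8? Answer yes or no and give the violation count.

bar 0: v0=D3 v1=D4 (P8)
bar 1: v0=C3 v1=C4 (P8)
bar 2: v0=B2 v1=B3 (P8)
bar 3: v0=D3 v1=A3 (P5)
bar 4: v0=E3 v1=G3 (m3)
bar 5: v0=F3 v1=F4 (P8)
bar 6: v0=E3 v1=G3 (m3)
bar 7: v0=G3 v1=B3 (M3)
bar 8: v0=C3 v1=A3 (M6)
bar 9: v0=D3 v1=D4 (P8)
  R1 @ bar1.0: D3/D4 P8 -> C3/C4 P8 similar
  R1 @ bar2.0: C3/C4 P8 -> B2/B3 P8 similar
  R2 @ bar5.0: E3/C4 m6 -> F3/F4 P8 similar
  R2 @ bar9.0: C3/A3 M6 -> D3/D4 P8 similar

No (4 violations)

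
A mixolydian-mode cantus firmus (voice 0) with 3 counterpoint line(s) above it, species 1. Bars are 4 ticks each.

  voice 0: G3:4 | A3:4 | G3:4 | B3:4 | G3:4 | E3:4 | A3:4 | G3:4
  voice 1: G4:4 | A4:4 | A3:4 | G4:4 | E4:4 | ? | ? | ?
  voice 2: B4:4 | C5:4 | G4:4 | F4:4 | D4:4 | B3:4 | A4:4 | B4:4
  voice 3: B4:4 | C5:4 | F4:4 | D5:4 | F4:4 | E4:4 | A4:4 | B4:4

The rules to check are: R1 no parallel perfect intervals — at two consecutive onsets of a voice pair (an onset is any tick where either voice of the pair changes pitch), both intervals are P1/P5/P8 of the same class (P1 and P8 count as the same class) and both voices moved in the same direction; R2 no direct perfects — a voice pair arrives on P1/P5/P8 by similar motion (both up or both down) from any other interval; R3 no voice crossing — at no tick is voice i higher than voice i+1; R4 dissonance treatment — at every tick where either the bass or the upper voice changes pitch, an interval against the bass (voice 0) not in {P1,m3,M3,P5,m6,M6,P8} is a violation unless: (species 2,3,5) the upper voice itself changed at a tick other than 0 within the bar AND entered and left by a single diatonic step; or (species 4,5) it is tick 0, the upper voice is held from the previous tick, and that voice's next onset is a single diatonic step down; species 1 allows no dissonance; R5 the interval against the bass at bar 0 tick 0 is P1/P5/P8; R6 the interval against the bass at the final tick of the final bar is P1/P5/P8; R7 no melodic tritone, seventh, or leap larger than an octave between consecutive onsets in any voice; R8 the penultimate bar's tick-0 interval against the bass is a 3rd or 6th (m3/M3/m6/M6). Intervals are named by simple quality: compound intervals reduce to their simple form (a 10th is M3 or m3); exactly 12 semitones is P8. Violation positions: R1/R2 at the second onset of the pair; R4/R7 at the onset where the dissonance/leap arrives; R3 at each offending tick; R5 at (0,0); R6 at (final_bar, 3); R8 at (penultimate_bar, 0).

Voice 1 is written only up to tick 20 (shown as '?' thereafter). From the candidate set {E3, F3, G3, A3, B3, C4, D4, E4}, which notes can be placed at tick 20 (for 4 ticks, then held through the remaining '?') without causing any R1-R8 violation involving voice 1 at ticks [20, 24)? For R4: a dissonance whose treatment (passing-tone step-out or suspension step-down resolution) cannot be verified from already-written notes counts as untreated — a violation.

E3: violates R2
F3: violates R4,R7
G3: legal
A3: violates R2,R4
B3: violates R2
C4: violates R3
D4: violates R3,R4
E4: violates R3

{G3}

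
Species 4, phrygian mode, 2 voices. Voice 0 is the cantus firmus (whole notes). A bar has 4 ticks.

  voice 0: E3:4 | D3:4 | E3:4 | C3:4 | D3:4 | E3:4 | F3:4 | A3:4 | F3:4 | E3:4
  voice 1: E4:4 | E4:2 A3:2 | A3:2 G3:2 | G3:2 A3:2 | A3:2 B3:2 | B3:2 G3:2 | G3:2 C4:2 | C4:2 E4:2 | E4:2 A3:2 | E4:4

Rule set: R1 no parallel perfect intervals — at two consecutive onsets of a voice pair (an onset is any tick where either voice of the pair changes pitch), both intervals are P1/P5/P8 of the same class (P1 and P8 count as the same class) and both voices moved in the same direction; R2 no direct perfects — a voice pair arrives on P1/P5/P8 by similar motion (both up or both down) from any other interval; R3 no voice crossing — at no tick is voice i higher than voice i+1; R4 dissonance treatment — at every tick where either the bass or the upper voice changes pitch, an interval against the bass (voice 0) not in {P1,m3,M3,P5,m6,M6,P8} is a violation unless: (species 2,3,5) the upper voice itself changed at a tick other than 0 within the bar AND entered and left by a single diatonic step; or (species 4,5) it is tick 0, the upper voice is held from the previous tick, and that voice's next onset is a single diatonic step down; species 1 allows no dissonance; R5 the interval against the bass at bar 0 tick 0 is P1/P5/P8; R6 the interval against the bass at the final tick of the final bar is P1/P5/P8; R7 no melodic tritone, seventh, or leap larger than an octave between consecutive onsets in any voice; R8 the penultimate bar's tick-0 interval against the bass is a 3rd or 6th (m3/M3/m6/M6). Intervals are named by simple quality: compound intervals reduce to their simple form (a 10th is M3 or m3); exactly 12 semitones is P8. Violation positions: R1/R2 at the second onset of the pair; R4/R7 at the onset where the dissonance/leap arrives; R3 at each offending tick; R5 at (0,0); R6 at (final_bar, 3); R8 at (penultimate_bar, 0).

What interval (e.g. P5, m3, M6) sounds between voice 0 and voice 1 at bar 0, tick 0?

voice 0=E3 voice 1=E4 -> P8

P8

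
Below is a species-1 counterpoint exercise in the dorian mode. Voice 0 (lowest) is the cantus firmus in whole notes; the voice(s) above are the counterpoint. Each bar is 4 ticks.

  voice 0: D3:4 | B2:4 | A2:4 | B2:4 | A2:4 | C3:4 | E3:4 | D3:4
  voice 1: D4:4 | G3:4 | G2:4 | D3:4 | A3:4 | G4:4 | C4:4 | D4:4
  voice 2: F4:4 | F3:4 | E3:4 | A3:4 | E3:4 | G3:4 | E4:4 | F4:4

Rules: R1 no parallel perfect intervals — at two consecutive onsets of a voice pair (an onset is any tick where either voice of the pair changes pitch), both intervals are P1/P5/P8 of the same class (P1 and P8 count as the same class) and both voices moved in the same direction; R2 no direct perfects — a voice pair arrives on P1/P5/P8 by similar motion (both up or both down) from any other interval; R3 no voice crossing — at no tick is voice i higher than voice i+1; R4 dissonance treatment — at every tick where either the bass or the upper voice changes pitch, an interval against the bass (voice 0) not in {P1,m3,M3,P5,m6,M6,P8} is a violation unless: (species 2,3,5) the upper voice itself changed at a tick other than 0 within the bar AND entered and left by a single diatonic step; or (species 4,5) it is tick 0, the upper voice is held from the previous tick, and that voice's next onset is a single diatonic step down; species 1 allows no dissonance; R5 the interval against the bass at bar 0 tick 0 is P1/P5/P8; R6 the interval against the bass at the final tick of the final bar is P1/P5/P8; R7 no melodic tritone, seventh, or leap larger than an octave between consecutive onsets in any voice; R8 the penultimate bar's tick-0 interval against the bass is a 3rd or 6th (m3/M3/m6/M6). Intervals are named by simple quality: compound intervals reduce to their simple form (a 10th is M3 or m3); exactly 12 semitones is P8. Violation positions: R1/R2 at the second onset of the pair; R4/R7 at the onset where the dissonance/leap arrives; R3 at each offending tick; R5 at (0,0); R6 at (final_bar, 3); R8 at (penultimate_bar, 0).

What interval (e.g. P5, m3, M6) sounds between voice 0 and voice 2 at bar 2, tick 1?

P5

voice 0=A2 voice 2=E3 -> P5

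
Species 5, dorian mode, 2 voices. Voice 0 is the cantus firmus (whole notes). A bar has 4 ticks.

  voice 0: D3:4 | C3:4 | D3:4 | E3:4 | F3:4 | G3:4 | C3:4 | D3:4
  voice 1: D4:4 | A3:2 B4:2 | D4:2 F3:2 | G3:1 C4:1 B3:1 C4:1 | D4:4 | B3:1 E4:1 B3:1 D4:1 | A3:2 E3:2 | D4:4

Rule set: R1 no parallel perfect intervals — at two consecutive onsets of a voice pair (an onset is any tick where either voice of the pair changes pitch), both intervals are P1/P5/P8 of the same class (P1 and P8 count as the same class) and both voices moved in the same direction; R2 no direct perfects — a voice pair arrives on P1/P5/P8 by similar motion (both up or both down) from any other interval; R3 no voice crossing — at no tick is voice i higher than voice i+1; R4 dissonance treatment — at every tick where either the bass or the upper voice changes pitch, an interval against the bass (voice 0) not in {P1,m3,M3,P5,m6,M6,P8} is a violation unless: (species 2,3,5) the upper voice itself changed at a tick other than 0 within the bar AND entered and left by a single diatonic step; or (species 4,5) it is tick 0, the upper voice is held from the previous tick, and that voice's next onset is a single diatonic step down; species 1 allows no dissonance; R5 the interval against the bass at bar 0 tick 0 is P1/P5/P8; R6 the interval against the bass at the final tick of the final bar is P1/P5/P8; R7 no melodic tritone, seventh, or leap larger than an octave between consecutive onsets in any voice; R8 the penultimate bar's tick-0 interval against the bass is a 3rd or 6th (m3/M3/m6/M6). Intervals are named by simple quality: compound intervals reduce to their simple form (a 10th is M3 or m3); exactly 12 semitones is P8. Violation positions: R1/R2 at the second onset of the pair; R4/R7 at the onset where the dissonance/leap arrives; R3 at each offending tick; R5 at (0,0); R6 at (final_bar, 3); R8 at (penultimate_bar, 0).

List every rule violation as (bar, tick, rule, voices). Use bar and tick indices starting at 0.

(1, 2, R4, (0, 1))
(1, 2, R7, (1,))
(7, 0, R2, (0, 1))
(7, 0, R7, (1,))

bar 0: v0=D3 v1=D4 downbeat P8
bar 1: v0=C3 v1=A3 downbeat M6
bar 2: v0=D3 v1=D4 downbeat P8
bar 3: v0=E3 v1=G3 downbeat m3
bar 4: v0=F3 v1=D4 downbeat M6
bar 5: v0=G3 v1=B3 downbeat M3
bar 6: v0=C3 v1=A3 downbeat M6
bar 7: v0=D3 v1=D4 downbeat P8
  -> R4 @ bar 1 tick 2 v(0, 1): C3/B4 M7 untreated
  -> R7 @ bar 1 tick 2 v(1,): A3->B4 leap 14st
  -> R2 @ bar 7 tick 0 v(0, 1): C3/E3 M3 -> D3/D4 P8 similar
  -> R7 @ bar 7 tick 0 v(1,): E3->D4 leap 10st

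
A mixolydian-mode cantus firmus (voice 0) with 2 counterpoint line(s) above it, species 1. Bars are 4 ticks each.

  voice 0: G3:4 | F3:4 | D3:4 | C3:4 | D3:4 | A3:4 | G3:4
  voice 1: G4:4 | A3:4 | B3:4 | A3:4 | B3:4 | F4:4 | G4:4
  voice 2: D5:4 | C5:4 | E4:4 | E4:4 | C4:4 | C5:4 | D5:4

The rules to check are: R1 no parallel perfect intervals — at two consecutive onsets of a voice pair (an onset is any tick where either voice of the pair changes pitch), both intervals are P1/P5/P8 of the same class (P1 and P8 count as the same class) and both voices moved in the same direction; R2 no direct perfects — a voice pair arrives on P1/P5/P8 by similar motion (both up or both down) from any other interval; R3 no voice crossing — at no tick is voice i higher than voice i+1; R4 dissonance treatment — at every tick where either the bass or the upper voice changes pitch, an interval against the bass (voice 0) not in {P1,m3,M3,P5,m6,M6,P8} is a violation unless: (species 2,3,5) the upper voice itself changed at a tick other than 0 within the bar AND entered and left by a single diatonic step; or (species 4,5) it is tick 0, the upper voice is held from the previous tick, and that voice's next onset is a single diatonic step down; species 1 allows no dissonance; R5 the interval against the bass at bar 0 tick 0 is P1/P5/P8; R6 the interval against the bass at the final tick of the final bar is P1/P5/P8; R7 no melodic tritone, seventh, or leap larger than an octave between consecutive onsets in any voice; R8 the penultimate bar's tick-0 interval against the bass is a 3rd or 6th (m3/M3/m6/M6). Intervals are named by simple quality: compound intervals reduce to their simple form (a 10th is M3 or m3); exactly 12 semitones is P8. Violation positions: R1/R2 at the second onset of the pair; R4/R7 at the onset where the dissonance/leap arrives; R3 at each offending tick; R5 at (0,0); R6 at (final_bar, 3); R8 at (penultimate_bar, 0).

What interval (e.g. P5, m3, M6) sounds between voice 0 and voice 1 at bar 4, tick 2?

voice 0=D3 voice 1=B3 -> M6

M6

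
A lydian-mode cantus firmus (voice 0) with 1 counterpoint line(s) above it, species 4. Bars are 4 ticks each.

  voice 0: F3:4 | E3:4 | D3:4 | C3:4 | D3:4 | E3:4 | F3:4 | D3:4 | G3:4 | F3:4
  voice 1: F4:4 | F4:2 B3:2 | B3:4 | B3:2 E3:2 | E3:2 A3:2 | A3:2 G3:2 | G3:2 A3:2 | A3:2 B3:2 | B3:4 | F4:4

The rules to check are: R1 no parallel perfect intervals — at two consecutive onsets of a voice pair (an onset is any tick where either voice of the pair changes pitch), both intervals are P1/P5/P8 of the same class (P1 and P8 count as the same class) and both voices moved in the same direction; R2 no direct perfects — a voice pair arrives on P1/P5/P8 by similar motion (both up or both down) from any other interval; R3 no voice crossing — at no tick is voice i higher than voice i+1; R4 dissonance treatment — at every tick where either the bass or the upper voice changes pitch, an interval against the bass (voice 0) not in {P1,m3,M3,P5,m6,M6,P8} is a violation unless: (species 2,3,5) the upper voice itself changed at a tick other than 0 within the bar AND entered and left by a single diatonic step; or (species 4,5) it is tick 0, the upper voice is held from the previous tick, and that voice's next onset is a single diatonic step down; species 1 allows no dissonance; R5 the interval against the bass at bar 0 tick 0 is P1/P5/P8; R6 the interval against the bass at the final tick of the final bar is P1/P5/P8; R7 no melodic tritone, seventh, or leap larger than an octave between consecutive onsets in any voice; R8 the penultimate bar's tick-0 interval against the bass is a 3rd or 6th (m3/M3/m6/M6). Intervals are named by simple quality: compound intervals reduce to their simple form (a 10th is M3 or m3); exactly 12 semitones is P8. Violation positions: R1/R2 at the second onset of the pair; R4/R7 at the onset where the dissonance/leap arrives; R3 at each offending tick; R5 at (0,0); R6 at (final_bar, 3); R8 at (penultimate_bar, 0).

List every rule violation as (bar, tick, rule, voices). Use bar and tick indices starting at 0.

bar 0: v0=F3 v1=F4 downbeat P8
bar 1: v0=E3 v1=F4 downbeat m2
bar 2: v0=D3 v1=B3 downbeat M6
bar 3: v0=C3 v1=B3 downbeat M7
bar 4: v0=D3 v1=E3 downbeat M2
bar 5: v0=E3 v1=A3 downbeat P4
bar 6: v0=F3 v1=G3 downbeat M2
bar 7: v0=D3 v1=A3 downbeat P5
bar 8: v0=G3 v1=B3 downbeat M3
bar 9: v0=F3 v1=F4 downbeat P8
  -> R4 @ bar 1 tick 0 v(0, 1): E3/F4 m2 untreated
  -> R7 @ bar 1 tick 2 v(1,): F4->B3 leap 6st
  -> R4 @ bar 3 tick 0 v(0, 1): C3/B3 M7 untreated
  -> R4 @ bar 4 tick 0 v(0, 1): D3/E3 M2 untreated
  -> R4 @ bar 6 tick 0 v(0, 1): F3/G3 M2 untreated
  -> R7 @ bar 9 tick 0 v(1,): B3->F4 leap 6st

(1, 0, R4, (0, 1))
(1, 2, R7, (1,))
(3, 0, R4, (0, 1))
(4, 0, R4, (0, 1))
(6, 0, R4, (0, 1))
(9, 0, R7, (1,))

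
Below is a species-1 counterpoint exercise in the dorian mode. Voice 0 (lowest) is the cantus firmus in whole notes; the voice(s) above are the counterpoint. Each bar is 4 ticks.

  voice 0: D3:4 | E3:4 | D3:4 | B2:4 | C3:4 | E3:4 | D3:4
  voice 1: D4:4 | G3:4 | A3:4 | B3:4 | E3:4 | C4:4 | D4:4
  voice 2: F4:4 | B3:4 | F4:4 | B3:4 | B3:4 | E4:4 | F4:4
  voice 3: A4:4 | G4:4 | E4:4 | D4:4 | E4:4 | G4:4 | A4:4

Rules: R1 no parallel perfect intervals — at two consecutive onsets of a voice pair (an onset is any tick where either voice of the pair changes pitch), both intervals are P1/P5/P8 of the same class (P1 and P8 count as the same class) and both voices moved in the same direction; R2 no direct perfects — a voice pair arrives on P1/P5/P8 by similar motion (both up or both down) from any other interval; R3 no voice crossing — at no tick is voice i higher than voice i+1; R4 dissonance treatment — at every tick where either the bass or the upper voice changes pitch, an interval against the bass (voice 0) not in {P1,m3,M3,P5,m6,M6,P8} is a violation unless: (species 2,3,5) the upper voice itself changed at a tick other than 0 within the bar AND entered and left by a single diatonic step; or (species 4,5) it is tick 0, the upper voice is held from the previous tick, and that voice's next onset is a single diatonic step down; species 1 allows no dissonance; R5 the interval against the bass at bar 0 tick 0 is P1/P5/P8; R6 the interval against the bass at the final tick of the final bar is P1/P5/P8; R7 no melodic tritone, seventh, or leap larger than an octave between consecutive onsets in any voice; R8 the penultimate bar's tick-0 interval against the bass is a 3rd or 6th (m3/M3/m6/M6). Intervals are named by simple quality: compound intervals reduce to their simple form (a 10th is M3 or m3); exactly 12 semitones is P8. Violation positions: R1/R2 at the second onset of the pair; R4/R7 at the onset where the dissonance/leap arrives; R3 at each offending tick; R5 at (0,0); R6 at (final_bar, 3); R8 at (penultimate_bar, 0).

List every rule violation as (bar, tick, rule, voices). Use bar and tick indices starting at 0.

(0, 0, R5, (0, 2))
(1, 0, R2, (1, 3))
(1, 0, R7, (2,))
(2, 0, R3, (2, 3))
(2, 0, R4, (0, 3))
(2, 0, R7, (2,))
(2, 1, R3, (2, 3))
(2, 2, R3, (2, 3))
(2, 3, R3, (2, 3))
(3, 0, R2, (0, 2))
(3, 0, R7, (2,))
(4, 0, R4, (0, 2))
(5, 0, R2, (0, 2))
(5, 0, R2, (1, 3))
(5, 0, R8, (0, 2))
(6, 0, R1, (1, 3))
(6, 3, R6, (0, 2))

bar 0: v0=D3 v1=D4 v2=F4 v3=A4 downbeat P5
bar 1: v0=E3 v1=G3 v2=B3 v3=G4 downbeat m3
bar 2: v0=D3 v1=A3 v2=F4 v3=E4 downbeat M2
bar 3: v0=B2 v1=B3 v2=B3 v3=D4 downbeat m3
bar 4: v0=C3 v1=E3 v2=B3 v3=E4 downbeat M3
bar 5: v0=E3 v1=C4 v2=E4 v3=G4 downbeat m3
bar 6: v0=D3 v1=D4 v2=F4 v3=A4 downbeat P5
  -> R5 @ bar 0 tick 0 v(0, 2): opens on m3
  -> R2 @ bar 1 tick 0 v(1, 3): D4/A4 P5 -> G3/G4 P8 similar
  -> R7 @ bar 1 tick 0 v(2,): F4->B3 leap 6st
  -> R3 @ bar 2 tick 0 v(2, 3): F4 above E4
  -> R4 @ bar 2 tick 0 v(0, 3): D3/E4 M2 untreated
  -> R7 @ bar 2 tick 0 v(2,): B3->F4 leap 6st
  -> R3 @ bar 2 tick 1 v(2, 3): F4 above E4
  -> R3 @ bar 2 tick 2 v(2, 3): F4 above E4
  -> R3 @ bar 2 tick 3 v(2, 3): F4 above E4
  -> R2 @ bar 3 tick 0 v(0, 2): D3/F4 m3 -> B2/B3 P8 similar
  -> R7 @ bar 3 tick 0 v(2,): F4->B3 leap 6st
  -> R4 @ bar 4 tick 0 v(0, 2): C3/B3 M7 untreated
  -> R2 @ bar 5 tick 0 v(0, 2): C3/B3 M7 -> E3/E4 P8 similar
  -> R2 @ bar 5 tick 0 v(1, 3): E3/E4 P8 -> C4/G4 P5 similar
  -> R8 @ bar 5 tick 0 v(0, 2): penult P8 not 3rd/6th
  -> R1 @ bar 6 tick 0 v(1, 3): C4/G4 P5 -> D4/A4 P5 similar
  -> R6 @ bar 6 tick 3 v(0, 2): closes on m3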